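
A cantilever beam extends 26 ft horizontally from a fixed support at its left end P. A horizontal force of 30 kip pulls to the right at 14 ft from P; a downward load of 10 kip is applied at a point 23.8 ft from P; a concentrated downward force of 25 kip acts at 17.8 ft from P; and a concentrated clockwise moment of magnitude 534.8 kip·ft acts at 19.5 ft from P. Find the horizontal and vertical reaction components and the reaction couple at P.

ΣF_x = 0: P_x + 30 = 0 → P_x = -30.00 kip.
ΣF_y = 0: P_y − 10 − 25 = 0 → P_y = 35.00 kip.
ΣM about P: M_P − 10·23.8 − 25·17.8 − 534.8 = 0 → M_P = 1218 kip·ft.

P_x = -30.00 kip, P_y = 35.00 kip, M_P = 1218 kip·ft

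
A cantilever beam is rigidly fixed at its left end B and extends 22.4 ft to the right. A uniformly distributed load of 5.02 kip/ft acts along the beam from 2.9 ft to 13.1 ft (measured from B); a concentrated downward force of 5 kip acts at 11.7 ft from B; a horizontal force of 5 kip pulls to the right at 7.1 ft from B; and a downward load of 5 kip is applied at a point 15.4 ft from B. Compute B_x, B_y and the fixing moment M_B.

Resultant of the distributed load: 5.02 × 10.2 = 51.204 kip at 8 ft from B.
ΣF_x = 0: B_x + 5 = 0 → B_x = -5.000 kip.
ΣF_y = 0: B_y − 5.02·10.2 − 5 − 5 = 0 → B_y = 61.20 kip.
ΣM about B: M_B − (5.02·10.2)·8 − 5·11.7 − 5·15.4 = 0 → M_B = 545.1 kip·ft.

B_x = -5.000 kip, B_y = 61.20 kip, M_B = 545.1 kip·ft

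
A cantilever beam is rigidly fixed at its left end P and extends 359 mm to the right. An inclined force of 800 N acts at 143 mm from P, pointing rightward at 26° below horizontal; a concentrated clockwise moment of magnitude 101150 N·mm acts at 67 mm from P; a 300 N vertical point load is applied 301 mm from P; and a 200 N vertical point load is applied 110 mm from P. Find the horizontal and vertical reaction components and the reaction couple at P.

P_x = -719.0 N, P_y = 850.7 N, M_P = 263600 N·mm

ΣF_x = 0: P_x + 800·cos26° = 0 → P_x = -719.0 N.
ΣF_y = 0: P_y − 800·sin26° − 300 − 200 = 0 → P_y = 850.7 N.
ΣM about P: M_P − 800·sin26°·143 − 101150 − 300·301 − 200·110 = 0 → M_P = 263600 N·mm.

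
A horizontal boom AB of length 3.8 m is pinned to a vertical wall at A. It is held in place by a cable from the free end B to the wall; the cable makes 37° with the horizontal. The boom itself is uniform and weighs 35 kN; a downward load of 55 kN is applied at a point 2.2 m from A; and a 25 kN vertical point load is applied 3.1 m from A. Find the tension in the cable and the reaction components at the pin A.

ΣM about A: T·sin37°·3.8 − 35·1.9 − 55·2.2 − 25·3.1 = 0 → T = 265/(3.8·0.601815) = 115.878 ≈ 115.9 kN.
ΣF_x = 0: A_x − T·cos37° = 0 → A_x = 115.878 × 0.798636 = 92.54 kN.
ΣF_y = 0: A_y + T·sin37° − 35 − 55 − 25 = 0 → A_y = 115 − 115.878 × 0.601815 = 45.26 kN.

T = 115.9 kN, A_x = 92.54 kN, A_y = 45.26 kN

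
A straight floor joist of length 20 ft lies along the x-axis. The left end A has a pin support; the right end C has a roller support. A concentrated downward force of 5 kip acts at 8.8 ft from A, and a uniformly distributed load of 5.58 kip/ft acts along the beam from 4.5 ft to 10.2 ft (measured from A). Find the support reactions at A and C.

Resultant of the distributed load: 5.58 × 5.7 = 31.806 kip at 7.35 ft from A.
Taking moments about A: C_y·20 − 5·8.8 − (5.58·5.7)·7.35 = 0 → C_y = 277.7741/20 = 13.8887 ≈ 13.89 kip.
ΣF_y = 0: A_y + 13.8887 − 5 − 5.58·5.7 = 0 → A_y = 22.92 kip.
ΣF_x = 0: no horizontal applied forces, so A_x = 0.

A_x = 0, A_y = 22.92 kip, C_y = 13.89 kip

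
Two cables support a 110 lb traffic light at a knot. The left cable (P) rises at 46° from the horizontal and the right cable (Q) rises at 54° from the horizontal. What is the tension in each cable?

T_P = 65.65 lb, T_Q = 77.59 lb

ΣF_x = 0: −T_P·cos46° + T_Q·cos54° = 0 → T_Q = 1.18182·T_P.
ΣF_y = 0: T_P·sin46° + T_Q·sin54° = 110.
Substitute: T_P·(0.71934 + 1.18182·0.809017) = 110 → T_P = 65.6539 ≈ 65.65 lb.
Then T_Q = 1.18182 × 65.6539 = 77.59 lb.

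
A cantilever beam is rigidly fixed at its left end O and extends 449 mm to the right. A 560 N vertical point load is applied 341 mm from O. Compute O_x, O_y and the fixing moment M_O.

ΣF_x = 0: O_x = 0.
ΣF_y = 0: O_y − 560 = 0 → O_y = 560.0 N.
ΣM about O: M_O − 560·341 = 0 → M_O = 191000 N·mm.

O_x = 0, O_y = 560.0 N, M_O = 191000 N·mm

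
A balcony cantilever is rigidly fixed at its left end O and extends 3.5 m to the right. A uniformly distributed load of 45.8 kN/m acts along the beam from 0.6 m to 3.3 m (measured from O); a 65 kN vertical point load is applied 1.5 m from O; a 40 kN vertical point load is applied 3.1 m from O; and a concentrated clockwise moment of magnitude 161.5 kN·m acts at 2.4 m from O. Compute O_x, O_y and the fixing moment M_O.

Resultant of the distributed load: 45.8 × 2.7 = 123.66 kN at 1.95 m from O.
ΣF_x = 0: O_x = 0.
ΣF_y = 0: O_y − 45.8·2.7 − 65 − 40 = 0 → O_y = 228.7 kN.
ΣM about O: M_O − (45.8·2.7)·1.95 − 65·1.5 − 40·3.1 − 161.5 = 0 → M_O = 624.1 kN·m.

O_x = 0, O_y = 228.7 kN, M_O = 624.1 kN·m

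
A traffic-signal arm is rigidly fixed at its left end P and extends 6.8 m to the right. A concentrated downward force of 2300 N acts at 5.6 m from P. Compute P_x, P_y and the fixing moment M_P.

ΣF_x = 0: P_x = 0.
ΣF_y = 0: P_y − 2300 = 0 → P_y = 2300 N.
ΣM about P: M_P − 2300·5.6 = 0 → M_P = 12880 N·m.

P_x = 0, P_y = 2300 N, M_P = 12880 N·m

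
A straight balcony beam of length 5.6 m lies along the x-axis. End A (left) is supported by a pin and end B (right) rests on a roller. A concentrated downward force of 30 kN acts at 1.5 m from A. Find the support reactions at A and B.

A_x = 0, A_y = 21.96 kN, B_y = 8.036 kN

ΣM about A: B_y·5.6 − 30·1.5 = 0 → B_y = 45/5.6 = 8.03571 ≈ 8.036 kN.
ΣF_y = 0: A_y + 8.03571 − 30 = 0 → A_y = 21.96 kN.
ΣF_x = 0: no horizontal applied forces, so A_x = 0.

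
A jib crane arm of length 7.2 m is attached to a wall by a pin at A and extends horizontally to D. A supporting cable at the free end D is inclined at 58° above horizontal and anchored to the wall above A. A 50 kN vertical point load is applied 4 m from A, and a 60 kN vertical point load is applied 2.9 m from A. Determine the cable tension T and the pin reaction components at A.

T = 61.25 kN, A_x = 32.46 kN, A_y = 58.06 kN

ΣM about A: T·sin58°·7.2 − 50·4 − 60·2.9 = 0 → T = 374/(7.2·0.848048) = 61.2518 ≈ 61.25 kN.
ΣF_x = 0: A_x − T·cos58° = 0 → A_x = 61.2518 × 0.529919 = 32.46 kN.
ΣF_y = 0: A_y + T·sin58° − 50 − 60 = 0 → A_y = 110 − 61.2518 × 0.848048 = 58.06 kN.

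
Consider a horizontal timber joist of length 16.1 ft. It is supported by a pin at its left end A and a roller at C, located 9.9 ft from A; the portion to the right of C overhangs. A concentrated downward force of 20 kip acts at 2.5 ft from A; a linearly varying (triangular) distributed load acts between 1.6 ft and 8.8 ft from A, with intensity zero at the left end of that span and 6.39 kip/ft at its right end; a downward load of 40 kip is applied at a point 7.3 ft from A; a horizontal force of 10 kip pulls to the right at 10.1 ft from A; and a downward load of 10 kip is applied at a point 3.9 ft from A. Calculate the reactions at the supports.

A_x = -10.00 kip, A_y = 39.65 kip, C_y = 53.36 kip

Resultant of the triangular load: ½ × 6.39 × 7.2 = 23.004 kip, acting at 6.4 ft from A (one-third of the span from the peak).
Taking moments about A: C_y·9.9 − 20·2.5 − (½·6.39·7.2)·6.4 − 40·7.3 − 10·3.9 = 0 → C_y = 528.2256/9.9 = 53.3561 ≈ 53.36 kip.
ΣF_y = 0: A_y + 53.3561 − 20 − ½·6.39·7.2 − 40 − 10 = 0 → A_y = 39.65 kip.
ΣF_x = 0: A_x + 10 = 0 → A_x = -10.00 kip.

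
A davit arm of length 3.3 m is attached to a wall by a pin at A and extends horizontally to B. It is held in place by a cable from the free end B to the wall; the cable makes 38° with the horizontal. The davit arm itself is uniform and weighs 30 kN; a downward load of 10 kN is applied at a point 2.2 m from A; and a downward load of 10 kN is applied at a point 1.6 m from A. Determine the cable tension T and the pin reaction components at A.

T = 43.07 kN, A_x = 33.94 kN, A_y = 23.48 kN

ΣM about A: T·sin38°·3.3 − 30·1.65 − 10·2.2 − 10·1.6 = 0 → T = 87.5/(3.3·0.615661) = 43.0678 ≈ 43.07 kN.
ΣF_x = 0: A_x − T·cos38° = 0 → A_x = 43.0678 × 0.788011 = 33.94 kN.
ΣF_y = 0: A_y + T·sin38° − 30 − 10 − 10 = 0 → A_y = 50 − 43.0678 × 0.615661 = 23.48 kN.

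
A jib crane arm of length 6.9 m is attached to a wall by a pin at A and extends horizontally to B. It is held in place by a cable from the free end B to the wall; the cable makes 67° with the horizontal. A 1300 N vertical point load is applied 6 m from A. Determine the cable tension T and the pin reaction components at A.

ΣM about A: T·sin67°·6.9 − 1300·6 = 0 → T = 7800/(6.9·0.920505) = 1228.06 ≈ 1228 N.
ΣF_x = 0: A_x − T·cos67° = 0 → A_x = 1228.06 × 0.390731 = 479.8 N.
ΣF_y = 0: A_y + T·sin67° − 1300 = 0 → A_y = 1300 − 1228.06 × 0.920505 = 169.6 N.

T = 1228 N, A_x = 479.8 N, A_y = 169.6 N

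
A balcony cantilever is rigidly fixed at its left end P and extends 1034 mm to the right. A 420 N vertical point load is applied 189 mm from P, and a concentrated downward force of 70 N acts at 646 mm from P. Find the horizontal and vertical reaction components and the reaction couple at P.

P_x = 0, P_y = 490.0 N, M_P = 124600 N·mm

ΣF_x = 0: P_x = 0.
ΣF_y = 0: P_y − 420 − 70 = 0 → P_y = 490.0 N.
ΣM about P: M_P − 420·189 − 70·646 = 0 → M_P = 124600 N·mm.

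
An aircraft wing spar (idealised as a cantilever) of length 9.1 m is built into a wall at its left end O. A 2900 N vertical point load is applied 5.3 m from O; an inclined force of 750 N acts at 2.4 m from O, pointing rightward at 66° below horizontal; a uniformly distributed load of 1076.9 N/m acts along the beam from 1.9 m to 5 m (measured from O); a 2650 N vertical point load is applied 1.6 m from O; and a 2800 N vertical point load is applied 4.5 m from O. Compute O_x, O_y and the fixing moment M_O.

O_x = -305.1 N, O_y = 12370 N, M_O = 45370 N·m

Resultant of the distributed load: 1076.9 × 3.1 = 3338.39 N at 3.45 m from O.
ΣF_x = 0: O_x + 750·cos66° = 0 → O_x = -305.1 N.
ΣF_y = 0: O_y − 2900 − 750·sin66° − 1076.9·3.1 − 2650 − 2800 = 0 → O_y = 12370 N.
ΣM about O: M_O − 2900·5.3 − 750·sin66°·2.4 − (1076.9·3.1)·3.45 − 2650·1.6 − 2800·4.5 = 0 → M_O = 45370 N·m.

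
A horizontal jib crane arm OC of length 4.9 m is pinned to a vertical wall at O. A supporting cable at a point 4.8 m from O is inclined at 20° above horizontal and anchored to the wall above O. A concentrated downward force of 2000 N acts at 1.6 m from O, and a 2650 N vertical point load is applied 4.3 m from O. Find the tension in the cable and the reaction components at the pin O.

ΣM about O: T·sin20°·4.8 − 2000·1.6 − 2650·4.3 = 0 → T = 14595/(4.8·0.34202) = 8890.2 ≈ 8890 N.
ΣF_x = 0: O_x − T·cos20° = 0 → O_x = 8890.2 × 0.939693 = 8354 N.
ΣF_y = 0: O_y + T·sin20° − 2000 − 2650 = 0 → O_y = 4650 − 8890.2 × 0.34202 = 1609 N.

T = 8890 N, O_x = 8354 N, O_y = 1609 N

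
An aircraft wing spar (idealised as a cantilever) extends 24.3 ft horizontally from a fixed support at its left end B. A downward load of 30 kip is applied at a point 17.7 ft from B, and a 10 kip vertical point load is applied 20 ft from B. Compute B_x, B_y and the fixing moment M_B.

ΣF_x = 0: B_x = 0.
ΣF_y = 0: B_y − 30 − 10 = 0 → B_y = 40.00 kip.
ΣM about B: M_B − 30·17.7 − 10·20 = 0 → M_B = 731.0 kip·ft.

B_x = 0, B_y = 40.00 kip, M_B = 731.0 kip·ft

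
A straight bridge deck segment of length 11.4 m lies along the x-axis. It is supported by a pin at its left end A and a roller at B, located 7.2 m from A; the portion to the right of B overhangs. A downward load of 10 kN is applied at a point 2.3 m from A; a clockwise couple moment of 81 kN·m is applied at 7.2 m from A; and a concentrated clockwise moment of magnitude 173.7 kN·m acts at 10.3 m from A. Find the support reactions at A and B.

A_x = 0, A_y = -28.57 kN, B_y = 38.57 kN

ΣM about A: B_y·7.2 − 10·2.3 − 81 − 173.7 = 0 → B_y = 277.7/7.2 = 38.5694 ≈ 38.57 kN.
ΣF_y = 0: A_y + 38.5694 − 10 = 0 → A_y = -28.57 kN.
ΣF_x = 0: no horizontal applied forces, so A_x = 0.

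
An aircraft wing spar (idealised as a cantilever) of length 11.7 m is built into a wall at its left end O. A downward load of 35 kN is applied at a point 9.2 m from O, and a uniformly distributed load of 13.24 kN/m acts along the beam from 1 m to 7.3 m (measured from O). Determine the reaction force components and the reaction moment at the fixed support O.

O_x = 0, O_y = 118.4 kN, M_O = 668.2 kN·m

Resultant of the distributed load: 13.24 × 6.3 = 83.412 kN at 4.15 m from O.
ΣF_x = 0: O_x = 0.
ΣF_y = 0: O_y − 35 − 13.24·6.3 = 0 → O_y = 118.4 kN.
ΣM about O: M_O − 35·9.2 − (13.24·6.3)·4.15 = 0 → M_O = 668.2 kN·m.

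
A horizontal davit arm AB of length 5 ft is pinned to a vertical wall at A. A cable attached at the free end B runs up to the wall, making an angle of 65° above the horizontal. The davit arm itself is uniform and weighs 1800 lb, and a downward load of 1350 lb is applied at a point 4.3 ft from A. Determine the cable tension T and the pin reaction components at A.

ΣM about A: T·sin65°·5 − 1800·2.5 − 1350·4.3 = 0 → T = 10305/(5·0.906308) = 2274.06 ≈ 2274 lb.
ΣF_x = 0: A_x − T·cos65° = 0 → A_x = 2274.06 × 0.422618 = 961.1 lb.
ΣF_y = 0: A_y + T·sin65° − 1800 − 1350 = 0 → A_y = 3150 − 2274.06 × 0.906308 = 1089 lb.

T = 2274 lb, A_x = 961.1 lb, A_y = 1089 lb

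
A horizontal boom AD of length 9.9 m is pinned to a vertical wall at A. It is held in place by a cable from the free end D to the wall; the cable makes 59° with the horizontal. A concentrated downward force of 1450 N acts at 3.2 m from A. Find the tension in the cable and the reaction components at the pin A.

ΣM about A: T·sin59°·9.9 − 1450·3.2 = 0 → T = 4640/(9.9·0.857167) = 546.786 ≈ 546.8 N.
ΣF_x = 0: A_x − T·cos59° = 0 → A_x = 546.786 × 0.515038 = 281.6 N.
ΣF_y = 0: A_y + T·sin59° − 1450 = 0 → A_y = 1450 − 546.786 × 0.857167 = 981.3 N.

T = 546.8 N, A_x = 281.6 N, A_y = 981.3 N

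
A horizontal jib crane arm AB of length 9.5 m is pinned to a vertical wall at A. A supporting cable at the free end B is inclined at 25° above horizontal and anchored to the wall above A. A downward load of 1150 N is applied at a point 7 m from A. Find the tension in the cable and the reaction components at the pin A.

T = 2005 N, A_x = 1817 N, A_y = 302.6 N

ΣM about A: T·sin25°·9.5 − 1150·7 = 0 → T = 8050/(9.5·0.422618) = 2005.05 ≈ 2005 N.
ΣF_x = 0: A_x − T·cos25° = 0 → A_x = 2005.05 × 0.906308 = 1817 N.
ΣF_y = 0: A_y + T·sin25° − 1150 = 0 → A_y = 1150 − 2005.05 × 0.422618 = 302.6 N.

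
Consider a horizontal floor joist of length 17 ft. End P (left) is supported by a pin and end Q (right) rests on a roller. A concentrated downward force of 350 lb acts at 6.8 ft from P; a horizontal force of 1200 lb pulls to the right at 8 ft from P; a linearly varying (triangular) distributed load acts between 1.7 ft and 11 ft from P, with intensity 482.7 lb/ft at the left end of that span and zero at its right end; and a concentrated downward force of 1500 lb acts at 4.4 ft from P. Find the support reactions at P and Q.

P_x = -1200 lb, P_y = 2933 lb, Q_y = 1162 lb

Resultant of the triangular load: ½ × 482.7 × 9.3 = 2244.555 lb, acting at 4.8 ft from P (one-third of the span from the peak).
Taking moments about P: Q_y·17 − 350·6.8 − (½·482.7·9.3)·4.8 − 1500·4.4 = 0 → Q_y = 19753.864/17 = 1161.99 ≈ 1162 lb.
ΣF_y = 0: P_y + 1161.99 − 350 − ½·482.7·9.3 − 1500 = 0 → P_y = 2933 lb.
ΣF_x = 0: P_x + 1200 = 0 → P_x = -1200 lb.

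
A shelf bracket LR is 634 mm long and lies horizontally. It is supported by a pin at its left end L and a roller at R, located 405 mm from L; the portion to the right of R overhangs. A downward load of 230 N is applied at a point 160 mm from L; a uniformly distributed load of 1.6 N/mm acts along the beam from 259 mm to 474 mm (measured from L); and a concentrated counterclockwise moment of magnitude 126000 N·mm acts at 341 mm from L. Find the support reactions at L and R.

L_x = 0, L_y = 482.9 N, R_y = 91.05 N

Resultant of the distributed load: 1.6 × 215 = 344 N at 366.5 mm from L.
Taking moments about L: R_y·405 − 230·160 − (1.6·215)·366.5 + 126000 = 0 → R_y = 36876/405 = 91.0519 ≈ 91.05 N.
ΣF_y = 0: L_y + 91.0519 − 230 − 1.6·215 = 0 → L_y = 482.9 N.
ΣF_x = 0: no horizontal applied forces, so L_x = 0.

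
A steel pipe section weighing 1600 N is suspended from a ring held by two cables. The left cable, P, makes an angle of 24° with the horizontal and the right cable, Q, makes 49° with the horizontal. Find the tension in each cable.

ΣF_x = 0: −T_P·cos24° + T_Q·cos49° = 0 → T_Q = 1.39247·T_P.
ΣF_y = 0: T_P·sin24° + T_Q·sin49° = 1600.
Substitute: T_P·(0.406737 + 1.39247·0.75471) = 1600 → T_P = 1097.66 ≈ 1098 N.
Then T_Q = 1.39247 × 1097.66 = 1528 N.

T_P = 1098 N, T_Q = 1528 N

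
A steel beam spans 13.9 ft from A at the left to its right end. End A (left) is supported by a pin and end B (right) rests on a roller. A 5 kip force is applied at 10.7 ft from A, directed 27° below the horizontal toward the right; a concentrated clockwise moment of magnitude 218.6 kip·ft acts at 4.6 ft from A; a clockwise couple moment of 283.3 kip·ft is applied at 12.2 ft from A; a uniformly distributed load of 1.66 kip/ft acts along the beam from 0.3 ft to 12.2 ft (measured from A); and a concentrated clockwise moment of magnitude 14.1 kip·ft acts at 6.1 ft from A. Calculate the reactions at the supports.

Resultant of the distributed load: 1.66 × 11.9 = 19.754 kip at 6.25 ft from A.
Moments about A: B_y·13.9 − 5·sin27°·10.7 − 218.6 − 283.3 − (1.66·11.9)·6.25 − 14.1 = 0 → B_y = 663.751/13.9 = 47.7519 ≈ 47.75 kip.
ΣF_y = 0: A_y + 47.7519 − 5·sin27° − 1.66·11.9 = 0 → A_y = -25.73 kip.
ΣF_x = 0: A_x + 5·cos27° = 0 → A_x = -4.455 kip.

A_x = -4.455 kip, A_y = -25.73 kip, B_y = 47.75 kip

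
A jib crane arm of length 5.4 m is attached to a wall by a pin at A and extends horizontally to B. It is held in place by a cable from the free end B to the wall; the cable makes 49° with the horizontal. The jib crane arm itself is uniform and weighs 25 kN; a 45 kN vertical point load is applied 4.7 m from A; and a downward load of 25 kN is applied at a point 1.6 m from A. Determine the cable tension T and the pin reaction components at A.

T = 78.27 kN, A_x = 51.35 kN, A_y = 35.93 kN

ΣM about A: T·sin49°·5.4 − 25·2.7 − 45·4.7 − 25·1.6 = 0 → T = 319/(5.4·0.75471) = 78.2739 ≈ 78.27 kN.
ΣF_x = 0: A_x − T·cos49° = 0 → A_x = 78.2739 × 0.656059 = 51.35 kN.
ΣF_y = 0: A_y + T·sin49° − 25 − 45 − 25 = 0 → A_y = 95 − 78.2739 × 0.75471 = 35.93 kN.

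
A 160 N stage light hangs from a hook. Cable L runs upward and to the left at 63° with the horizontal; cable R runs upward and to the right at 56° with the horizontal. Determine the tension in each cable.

T_L = 102.3 N, T_R = 83.05 N

ΣF_x = 0: −T_L·cos63° + T_R·cos56° = 0 → T_R = 0.811867·T_L.
ΣF_y = 0: T_L·sin63° + T_R·sin56° = 160.
Substitute: T_L·(0.891007 + 0.811867·0.829038) = 160 → T_L = 102.297 ≈ 102.3 N.
Then T_R = 0.811867 × 102.297 = 83.05 N.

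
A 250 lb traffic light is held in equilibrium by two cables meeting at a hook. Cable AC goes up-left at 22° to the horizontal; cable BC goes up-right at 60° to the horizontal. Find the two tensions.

ΣF_x = 0: −T_AC·cos22° + T_BC·cos60° = 0 → T_BC = 1.85437·T_AC.
ΣF_y = 0: T_AC·sin22° + T_BC·sin60° = 250.
Substitute: T_AC·(0.374607 + 1.85437·0.866025) = 250 → T_AC = 126.228 ≈ 126.2 lb.
Then T_BC = 1.85437 × 126.228 = 234.1 lb.

T_AC = 126.2 lb, T_BC = 234.1 lb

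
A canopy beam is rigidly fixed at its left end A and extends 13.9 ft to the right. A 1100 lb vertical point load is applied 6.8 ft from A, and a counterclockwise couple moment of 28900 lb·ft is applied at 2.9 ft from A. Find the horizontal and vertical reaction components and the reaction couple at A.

ΣF_x = 0: A_x = 0.
ΣF_y = 0: A_y − 1100 = 0 → A_y = 1100 lb.
ΣM about A: M_A − 1100·6.8 + 28900 = 0 → M_A = -21420 lb·ft.

A_x = 0, A_y = 1100 lb, M_A = -21420 lb·ft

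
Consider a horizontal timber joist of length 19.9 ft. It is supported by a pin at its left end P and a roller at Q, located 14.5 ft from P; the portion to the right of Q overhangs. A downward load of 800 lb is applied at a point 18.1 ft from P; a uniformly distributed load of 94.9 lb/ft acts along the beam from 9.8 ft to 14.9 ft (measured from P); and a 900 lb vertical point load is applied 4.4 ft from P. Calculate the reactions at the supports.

P_x = 0, P_y = 500.0 lb, Q_y = 1684 lb

Resultant of the distributed load: 94.9 × 5.1 = 483.99 lb at 12.35 ft from P.
Taking moments about P: Q_y·14.5 − 800·18.1 − (94.9·5.1)·12.35 − 900·4.4 = 0 → Q_y = 24417.2765/14.5 = 1683.95 ≈ 1684 lb.
ΣF_y = 0: P_y + 1683.95 − 800 − 94.9·5.1 − 900 = 0 → P_y = 500.0 lb.
ΣF_x = 0: no horizontal applied forces, so P_x = 0.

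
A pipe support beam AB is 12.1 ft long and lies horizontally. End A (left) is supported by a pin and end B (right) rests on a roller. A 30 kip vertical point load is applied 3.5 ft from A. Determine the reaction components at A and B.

A_x = 0, A_y = 21.32 kip, B_y = 8.678 kip

Moments about A: B_y·12.1 − 30·3.5 = 0 → B_y = 105/12.1 = 8.67769 ≈ 8.678 kip.
ΣF_y = 0: A_y + 8.67769 − 30 = 0 → A_y = 21.32 kip.
ΣF_x = 0: no horizontal applied forces, so A_x = 0.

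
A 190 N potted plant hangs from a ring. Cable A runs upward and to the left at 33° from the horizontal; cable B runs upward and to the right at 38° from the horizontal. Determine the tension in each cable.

T_A = 158.3 N, T_B = 168.5 N

ΣF_x = 0: −T_A·cos33° + T_B·cos38° = 0 → T_B = 1.06429·T_A.
ΣF_y = 0: T_A·sin33° + T_B·sin38° = 190.
Substitute: T_A·(0.544639 + 1.06429·0.615661) = 190 → T_A = 158.349 ≈ 158.3 N.
Then T_B = 1.06429 × 158.349 = 168.5 N.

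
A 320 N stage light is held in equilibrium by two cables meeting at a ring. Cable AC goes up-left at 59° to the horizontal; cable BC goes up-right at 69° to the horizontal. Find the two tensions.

T_AC = 145.5 N, T_BC = 209.1 N

ΣF_x = 0: −T_AC·cos59° + T_BC·cos69° = 0 → T_BC = 1.43718·T_AC.
ΣF_y = 0: T_AC·sin59° + T_BC·sin69° = 320.
Substitute: T_AC·(0.857167 + 1.43718·0.93358) = 320 → T_AC = 145.528 ≈ 145.5 N.
Then T_BC = 1.43718 × 145.528 = 209.1 N.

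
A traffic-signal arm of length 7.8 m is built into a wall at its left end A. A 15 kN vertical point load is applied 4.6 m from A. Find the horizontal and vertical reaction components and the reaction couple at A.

ΣF_x = 0: A_x = 0.
ΣF_y = 0: A_y − 15 = 0 → A_y = 15.00 kN.
ΣM about A: M_A − 15·4.6 = 0 → M_A = 69.00 kN·m.

A_x = 0, A_y = 15.00 kN, M_A = 69.00 kN·m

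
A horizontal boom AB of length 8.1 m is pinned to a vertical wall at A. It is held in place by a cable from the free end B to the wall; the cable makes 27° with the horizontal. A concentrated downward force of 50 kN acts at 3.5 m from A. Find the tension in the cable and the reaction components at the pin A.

ΣM about A: T·sin27°·8.1 − 50·3.5 = 0 → T = 175/(8.1·0.45399) = 47.589 ≈ 47.59 kN.
ΣF_x = 0: A_x − T·cos27° = 0 → A_x = 47.589 × 0.891007 = 42.40 kN.
ΣF_y = 0: A_y + T·sin27° − 50 = 0 → A_y = 50 − 47.589 × 0.45399 = 28.40 kN.

T = 47.59 kN, A_x = 42.40 kN, A_y = 28.40 kN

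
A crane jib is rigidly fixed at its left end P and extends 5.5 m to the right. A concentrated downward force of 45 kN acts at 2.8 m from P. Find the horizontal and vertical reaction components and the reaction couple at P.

ΣF_x = 0: P_x = 0.
ΣF_y = 0: P_y − 45 = 0 → P_y = 45.00 kN.
ΣM about P: M_P − 45·2.8 = 0 → M_P = 126.0 kN·m.

P_x = 0, P_y = 45.00 kN, M_P = 126.0 kN·m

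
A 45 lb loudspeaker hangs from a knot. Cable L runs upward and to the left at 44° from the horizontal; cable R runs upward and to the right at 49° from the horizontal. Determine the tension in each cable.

ΣF_x = 0: −T_L·cos44° + T_R·cos49° = 0 → T_R = 1.09646·T_L.
ΣF_y = 0: T_L·sin44° + T_R·sin49° = 45.
Substitute: T_L·(0.694658 + 1.09646·0.75471) = 45 → T_L = 29.5631 ≈ 29.56 lb.
Then T_R = 1.09646 × 29.5631 = 32.41 lb.

T_L = 29.56 lb, T_R = 32.41 lb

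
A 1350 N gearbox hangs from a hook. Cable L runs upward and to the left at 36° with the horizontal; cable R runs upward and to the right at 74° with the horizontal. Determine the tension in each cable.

T_L = 396.0 N, T_R = 1162 N

ΣF_x = 0: −T_L·cos36° + T_R·cos74° = 0 → T_R = 2.93508·T_L.
ΣF_y = 0: T_L·sin36° + T_R·sin74° = 1350.
Substitute: T_L·(0.587785 + 2.93508·0.961262) = 1350 → T_L = 395.991 ≈ 396.0 N.
Then T_R = 2.93508 × 395.991 = 1162 N.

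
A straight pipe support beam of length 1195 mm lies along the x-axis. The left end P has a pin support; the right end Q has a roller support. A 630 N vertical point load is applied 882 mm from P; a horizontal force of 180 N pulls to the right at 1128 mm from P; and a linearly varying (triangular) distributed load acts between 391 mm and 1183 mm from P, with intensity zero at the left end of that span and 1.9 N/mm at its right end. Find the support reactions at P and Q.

P_x = -180.0 N, P_y = 338.8 N, Q_y = 1044 N

Resultant of the triangular load: ½ × 1.9 × 792 = 752.4 N, acting at 919 mm from P (one-third of the span from the peak).
ΣM about P: Q_y·1195 − 630·882 − (½·1.9·792)·919 = 0 → Q_y = 1247115.6/1195 = 1043.61 ≈ 1044 N.
ΣF_y = 0: P_y + 1043.61 − 630 − ½·1.9·792 = 0 → P_y = 338.8 N.
ΣF_x = 0: P_x + 180 = 0 → P_x = -180.0 N.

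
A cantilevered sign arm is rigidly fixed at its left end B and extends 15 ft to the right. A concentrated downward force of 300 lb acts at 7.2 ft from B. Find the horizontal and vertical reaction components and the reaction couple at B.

B_x = 0, B_y = 300.0 lb, M_B = 2160 lb·ft

ΣF_x = 0: B_x = 0.
ΣF_y = 0: B_y − 300 = 0 → B_y = 300.0 lb.
ΣM about B: M_B − 300·7.2 = 0 → M_B = 2160 lb·ft.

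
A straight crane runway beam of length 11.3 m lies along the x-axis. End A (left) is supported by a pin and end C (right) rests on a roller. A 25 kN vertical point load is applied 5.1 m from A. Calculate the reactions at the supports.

A_x = 0, A_y = 13.72 kN, C_y = 11.28 kN

Moments about A: C_y·11.3 − 25·5.1 = 0 → C_y = 127.5/11.3 = 11.2832 ≈ 11.28 kN.
ΣF_y = 0: A_y + 11.2832 − 25 = 0 → A_y = 13.72 kN.
ΣF_x = 0: no horizontal applied forces, so A_x = 0.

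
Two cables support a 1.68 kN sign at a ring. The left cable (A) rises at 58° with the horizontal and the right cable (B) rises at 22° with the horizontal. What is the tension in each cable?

T_A = 1.582 kN, T_B = 0.9040 kN

ΣF_x = 0: −T_A·cos58° + T_B·cos22° = 0 → T_B = 0.571536·T_A.
ΣF_y = 0: T_A·sin58° + T_B·sin22° = 1.68.
Substitute: T_A·(0.848048 + 0.571536·0.374607) = 1.68 → T_A = 1.5817 ≈ 1.582 kN.
Then T_B = 0.571536 × 1.5817 = 0.9040 kN.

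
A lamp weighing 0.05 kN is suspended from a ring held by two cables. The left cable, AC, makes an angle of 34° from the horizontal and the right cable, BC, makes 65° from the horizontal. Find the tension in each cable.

ΣF_x = 0: −T_AC·cos34° + T_BC·cos65° = 0 → T_BC = 1.96167·T_AC.
ΣF_y = 0: T_AC·sin34° + T_BC·sin65° = 0.05.
Substitute: T_AC·(0.559193 + 1.96167·0.906308) = 0.05 → T_AC = 0.0213943 ≈ 0.02139 kN.
Then T_BC = 1.96167 × 0.0213943 = 0.04197 kN.

T_AC = 0.02139 kN, T_BC = 0.04197 kN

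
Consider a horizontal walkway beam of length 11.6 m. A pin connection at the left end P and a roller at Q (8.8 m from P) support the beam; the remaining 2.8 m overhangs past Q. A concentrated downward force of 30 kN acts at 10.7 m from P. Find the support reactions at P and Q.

P_x = 0, P_y = -6.477 kN, Q_y = 36.48 kN

Moments about P: Q_y·8.8 − 30·10.7 = 0 → Q_y = 321/8.8 = 36.4773 ≈ 36.48 kN.
ΣF_y = 0: P_y + 36.4773 − 30 = 0 → P_y = -6.477 kN.
ΣF_x = 0: no horizontal applied forces, so P_x = 0.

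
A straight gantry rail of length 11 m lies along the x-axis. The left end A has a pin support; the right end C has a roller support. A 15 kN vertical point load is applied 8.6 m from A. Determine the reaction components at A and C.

A_x = 0, A_y = 3.273 kN, C_y = 11.73 kN

ΣM about A: C_y·11 − 15·8.6 = 0 → C_y = 129/11 = 11.7273 ≈ 11.73 kN.
ΣF_y = 0: A_y + 11.7273 − 15 = 0 → A_y = 3.273 kN.
ΣF_x = 0: no horizontal applied forces, so A_x = 0.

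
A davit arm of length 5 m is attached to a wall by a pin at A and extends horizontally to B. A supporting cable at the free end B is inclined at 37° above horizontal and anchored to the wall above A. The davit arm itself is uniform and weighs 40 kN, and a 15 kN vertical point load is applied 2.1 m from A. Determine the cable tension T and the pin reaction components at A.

T = 43.70 kN, A_x = 34.90 kN, A_y = 28.70 kN

ΣM about A: T·sin37°·5 − 40·2.5 − 15·2.1 = 0 → T = 131.5/(5·0.601815) = 43.7011 ≈ 43.70 kN.
ΣF_x = 0: A_x − T·cos37° = 0 → A_x = 43.7011 × 0.798636 = 34.90 kN.
ΣF_y = 0: A_y + T·sin37° − 40 − 15 = 0 → A_y = 55 − 43.7011 × 0.601815 = 28.70 kN.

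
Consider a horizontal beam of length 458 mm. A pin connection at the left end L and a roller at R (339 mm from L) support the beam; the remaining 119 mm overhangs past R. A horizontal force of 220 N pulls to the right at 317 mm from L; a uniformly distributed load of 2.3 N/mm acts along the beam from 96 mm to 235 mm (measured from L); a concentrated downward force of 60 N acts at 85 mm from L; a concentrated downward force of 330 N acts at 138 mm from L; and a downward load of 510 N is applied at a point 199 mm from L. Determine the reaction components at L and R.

Resultant of the distributed load: 2.3 × 139 = 319.7 N at 165.5 mm from L.
Moments about L: R_y·339 − (2.3·139)·165.5 − 60·85 − 330·138 − 510·199 = 0 → R_y = 205040.35/339 = 604.839 ≈ 604.8 N.
ΣF_y = 0: L_y + 604.839 − 2.3·139 − 60 − 330 − 510 = 0 → L_y = 614.9 N.
ΣF_x = 0: L_x + 220 = 0 → L_x = -220.0 N.

L_x = -220.0 N, L_y = 614.9 N, R_y = 604.8 N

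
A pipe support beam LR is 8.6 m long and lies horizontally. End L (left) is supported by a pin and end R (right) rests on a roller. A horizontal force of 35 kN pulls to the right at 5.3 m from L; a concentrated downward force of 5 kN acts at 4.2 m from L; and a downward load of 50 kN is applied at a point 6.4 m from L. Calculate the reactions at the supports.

Taking moments about L: R_y·8.6 − 5·4.2 − 50·6.4 = 0 → R_y = 341/8.6 = 39.6512 ≈ 39.65 kN.
ΣF_y = 0: L_y + 39.6512 − 5 − 50 = 0 → L_y = 15.35 kN.
ΣF_x = 0: L_x + 35 = 0 → L_x = -35.00 kN.

L_x = -35.00 kN, L_y = 15.35 kN, R_y = 39.65 kN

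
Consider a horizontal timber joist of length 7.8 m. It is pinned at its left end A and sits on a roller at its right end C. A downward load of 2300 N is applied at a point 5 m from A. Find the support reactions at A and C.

Moments about A: C_y·7.8 − 2300·5 = 0 → C_y = 11500/7.8 = 1474.36 ≈ 1474 N.
ΣF_y = 0: A_y + 1474.36 − 2300 = 0 → A_y = 825.6 N.
ΣF_x = 0: no horizontal applied forces, so A_x = 0.

A_x = 0, A_y = 825.6 N, C_y = 1474 N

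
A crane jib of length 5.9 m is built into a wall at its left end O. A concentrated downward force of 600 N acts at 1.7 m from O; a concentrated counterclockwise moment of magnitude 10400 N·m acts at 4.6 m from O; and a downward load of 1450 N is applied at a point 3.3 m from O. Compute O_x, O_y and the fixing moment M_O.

O_x = 0, O_y = 2050 N, M_O = -4595 N·m

ΣF_x = 0: O_x = 0.
ΣF_y = 0: O_y − 600 − 1450 = 0 → O_y = 2050 N.
ΣM about O: M_O − 600·1.7 + 10400 − 1450·3.3 = 0 → M_O = -4595 N·m.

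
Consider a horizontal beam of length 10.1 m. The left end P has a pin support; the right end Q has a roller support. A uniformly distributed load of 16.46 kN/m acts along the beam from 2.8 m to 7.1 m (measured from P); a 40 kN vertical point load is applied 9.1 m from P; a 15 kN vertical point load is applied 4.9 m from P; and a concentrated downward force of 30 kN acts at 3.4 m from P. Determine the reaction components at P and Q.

P_x = 0, P_y = 67.67 kN, Q_y = 88.10 kN

Resultant of the distributed load: 16.46 × 4.3 = 70.778 kN at 4.95 m from P.
ΣM about P: Q_y·10.1 − (16.46·4.3)·4.95 − 40·9.1 − 15·4.9 − 30·3.4 = 0 → Q_y = 889.8511/10.1 = 88.1041 ≈ 88.10 kN.
ΣF_y = 0: P_y + 88.1041 − 16.46·4.3 − 40 − 15 − 30 = 0 → P_y = 67.67 kN.
ΣF_x = 0: no horizontal applied forces, so P_x = 0.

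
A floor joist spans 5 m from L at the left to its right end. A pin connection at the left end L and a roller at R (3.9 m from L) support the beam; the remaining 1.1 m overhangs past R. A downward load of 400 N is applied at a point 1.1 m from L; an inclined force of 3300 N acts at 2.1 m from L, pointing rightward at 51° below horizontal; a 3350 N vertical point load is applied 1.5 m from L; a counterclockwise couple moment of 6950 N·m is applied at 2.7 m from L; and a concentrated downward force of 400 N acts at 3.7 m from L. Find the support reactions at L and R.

ΣM about L: R_y·3.9 − 400·1.1 − 3300·sin51°·2.1 − 3350·1.5 + 6950 − 400·3.7 = 0 → R_y = 5380.62/3.9 = 1379.65 ≈ 1380 N.
ΣF_y = 0: L_y + 1379.65 − 400 − 3300·sin51° − 3350 − 400 = 0 → L_y = 5335 N.
ΣF_x = 0: L_x + 3300·cos51° = 0 → L_x = -2077 N.

L_x = -2077 N, L_y = 5335 N, R_y = 1380 N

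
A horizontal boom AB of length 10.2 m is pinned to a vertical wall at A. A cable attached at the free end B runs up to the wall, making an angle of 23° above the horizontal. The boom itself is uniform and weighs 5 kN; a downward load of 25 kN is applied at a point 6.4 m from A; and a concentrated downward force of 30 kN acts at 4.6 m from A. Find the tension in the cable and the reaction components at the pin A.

T = 81.17 kN, A_x = 74.72 kN, A_y = 28.28 kN

ΣM about A: T·sin23°·10.2 − 5·5.1 − 25·6.4 − 30·4.6 = 0 → T = 323.5/(10.2·0.390731) = 81.1701 ≈ 81.17 kN.
ΣF_x = 0: A_x − T·cos23° = 0 → A_x = 81.1701 × 0.920505 = 74.72 kN.
ΣF_y = 0: A_y + T·sin23° − 5 − 25 − 30 = 0 → A_y = 60 − 81.1701 × 0.390731 = 28.28 kN.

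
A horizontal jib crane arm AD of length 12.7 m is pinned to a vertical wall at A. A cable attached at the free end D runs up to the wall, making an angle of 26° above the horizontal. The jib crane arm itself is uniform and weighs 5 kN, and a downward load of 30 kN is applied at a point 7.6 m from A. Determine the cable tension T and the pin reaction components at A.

ΣM about A: T·sin26°·12.7 − 5·6.35 − 30·7.6 = 0 → T = 259.75/(12.7·0.438371) = 46.6563 ≈ 46.66 kN.
ΣF_x = 0: A_x − T·cos26° = 0 → A_x = 46.6563 × 0.898794 = 41.93 kN.
ΣF_y = 0: A_y + T·sin26° − 5 − 30 = 0 → A_y = 35 − 46.6563 × 0.438371 = 14.55 kN.

T = 46.66 kN, A_x = 41.93 kN, A_y = 14.55 kN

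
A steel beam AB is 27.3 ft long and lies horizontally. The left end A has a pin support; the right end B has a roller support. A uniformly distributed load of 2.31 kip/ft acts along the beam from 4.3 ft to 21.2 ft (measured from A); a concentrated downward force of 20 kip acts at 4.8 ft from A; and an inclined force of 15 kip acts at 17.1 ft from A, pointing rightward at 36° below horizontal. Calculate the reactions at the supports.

A_x = -12.14 kip, A_y = 40.58 kip, B_y = 27.27 kip

Resultant of the distributed load: 2.31 × 16.9 = 39.039 kip at 12.75 ft from A.
ΣM about A: B_y·27.3 − (2.31·16.9)·12.75 − 20·4.8 − 15·sin36°·17.1 = 0 → B_y = 744.514/27.3 = 27.2716 ≈ 27.27 kip.
ΣF_y = 0: A_y + 27.2716 − 2.31·16.9 − 20 − 15·sin36° = 0 → A_y = 40.58 kip.
ΣF_x = 0: A_x + 15·cos36° = 0 → A_x = -12.14 kip.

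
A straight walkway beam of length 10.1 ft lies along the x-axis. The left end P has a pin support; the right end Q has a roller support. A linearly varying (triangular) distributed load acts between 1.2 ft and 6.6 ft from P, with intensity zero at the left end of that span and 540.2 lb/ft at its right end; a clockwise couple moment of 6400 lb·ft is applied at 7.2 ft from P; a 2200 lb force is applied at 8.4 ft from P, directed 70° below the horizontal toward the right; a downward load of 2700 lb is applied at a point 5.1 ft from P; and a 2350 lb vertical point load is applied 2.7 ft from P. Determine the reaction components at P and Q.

Resultant of the triangular load: ½ × 540.2 × 5.4 = 1458.54 lb, acting at 4.8 ft from P (one-third of the span from the peak).
Taking moments about P: Q_y·10.1 − (½·540.2·5.4)·4.8 − 6400 − 2200·sin70°·8.4 − 2700·5.1 − 2350·2.7 = 0 → Q_y = 50881.5/10.1 = 5037.77 ≈ 5038 lb.
ΣF_y = 0: P_y + 5037.77 − ½·540.2·5.4 − 2200·sin70° − 2700 − 2350 = 0 → P_y = 3538 lb.
ΣF_x = 0: P_x + 2200·cos70° = 0 → P_x = -752.4 lb.

P_x = -752.4 lb, P_y = 3538 lb, Q_y = 5038 lb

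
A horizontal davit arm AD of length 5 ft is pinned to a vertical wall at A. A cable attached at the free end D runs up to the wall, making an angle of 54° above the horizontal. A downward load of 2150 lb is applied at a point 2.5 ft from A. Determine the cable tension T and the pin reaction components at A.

ΣM about A: T·sin54°·5 − 2150·2.5 = 0 → T = 5375/(5·0.809017) = 1328.77 ≈ 1329 lb.
ΣF_x = 0: A_x − T·cos54° = 0 → A_x = 1328.77 × 0.587785 = 781.0 lb.
ΣF_y = 0: A_y + T·sin54° − 2150 = 0 → A_y = 2150 − 1328.77 × 0.809017 = 1075 lb.

T = 1329 lb, A_x = 781.0 lb, A_y = 1075 lb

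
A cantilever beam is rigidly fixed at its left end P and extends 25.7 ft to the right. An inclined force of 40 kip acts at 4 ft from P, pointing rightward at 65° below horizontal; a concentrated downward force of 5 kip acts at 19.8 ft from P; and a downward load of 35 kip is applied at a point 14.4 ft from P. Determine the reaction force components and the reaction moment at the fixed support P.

ΣF_x = 0: P_x + 40·cos65° = 0 → P_x = -16.90 kip.
ΣF_y = 0: P_y − 40·sin65° − 5 − 35 = 0 → P_y = 76.25 kip.
ΣM about P: M_P − 40·sin65°·4 − 5·19.8 − 35·14.4 = 0 → M_P = 748.0 kip·ft.

P_x = -16.90 kip, P_y = 76.25 kip, M_P = 748.0 kip·ft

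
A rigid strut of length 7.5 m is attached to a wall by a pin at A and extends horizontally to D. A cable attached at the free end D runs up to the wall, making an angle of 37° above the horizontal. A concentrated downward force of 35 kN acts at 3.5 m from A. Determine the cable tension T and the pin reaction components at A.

T = 27.14 kN, A_x = 21.68 kN, A_y = 18.67 kN

ΣM about A: T·sin37°·7.5 − 35·3.5 = 0 → T = 122.5/(7.5·0.601815) = 27.1401 ≈ 27.14 kN.
ΣF_x = 0: A_x − T·cos37° = 0 → A_x = 27.1401 × 0.798636 = 21.68 kN.
ΣF_y = 0: A_y + T·sin37° − 35 = 0 → A_y = 35 − 27.1401 × 0.601815 = 18.67 kN.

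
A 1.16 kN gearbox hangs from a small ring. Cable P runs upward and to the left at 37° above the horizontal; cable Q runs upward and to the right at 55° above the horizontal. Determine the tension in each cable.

ΣF_x = 0: −T_P·cos37° + T_Q·cos55° = 0 → T_Q = 1.39238·T_P.
ΣF_y = 0: T_P·sin37° + T_Q·sin55° = 1.16.
Substitute: T_P·(0.601815 + 1.39238·0.819152) = 1.16 → T_P = 0.665754 ≈ 0.6658 kN.
Then T_Q = 1.39238 × 0.665754 = 0.9270 kN.

T_P = 0.6658 kN, T_Q = 0.9270 kN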